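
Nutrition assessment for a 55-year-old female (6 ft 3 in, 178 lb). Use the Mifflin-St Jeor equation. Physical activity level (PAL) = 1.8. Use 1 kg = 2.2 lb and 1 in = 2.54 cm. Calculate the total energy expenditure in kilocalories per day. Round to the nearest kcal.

2815 kilocalories per day

Convert to metric: weight = 178 ÷ 2.2 = 80.9091 kg; height = (6×12 + 3) × 2.54 = 75 × 2.54 = 190.5 cm.
Mifflin-St Jeor (female): BMR = 10(80.9091) + 6.25(190.5) − 5(55) − 161 = 809.0909 + 1190.625 − 275 − 161 = 1563.7159 kcal/day.
TEE = BMR × activity factor = 1563.7159 × 1.8 = 2814.6886 kcal/day.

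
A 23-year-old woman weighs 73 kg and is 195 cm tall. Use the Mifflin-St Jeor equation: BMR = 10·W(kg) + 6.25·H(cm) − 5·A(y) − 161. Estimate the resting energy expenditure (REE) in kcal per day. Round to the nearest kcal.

Mifflin-St Jeor (female): BMR = 10(73) + 6.25(195) − 5(23) − 161 = 730 + 1218.75 − 115 − 161 = 1672.75 kcal/day.

1673 kcal per day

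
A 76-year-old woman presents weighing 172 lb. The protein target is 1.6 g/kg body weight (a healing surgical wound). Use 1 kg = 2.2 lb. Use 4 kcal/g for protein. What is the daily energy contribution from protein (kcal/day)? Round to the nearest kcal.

500 kcal/day

Weight in kg = 172 ÷ 2.2 = 78.1818 kg.
Protein = 1.6 g/kg × 78.1818 kg = 125.0909 g/day.
Protein energy = 125.0909 g × 4 kcal/g = 500.3636 kcal/day.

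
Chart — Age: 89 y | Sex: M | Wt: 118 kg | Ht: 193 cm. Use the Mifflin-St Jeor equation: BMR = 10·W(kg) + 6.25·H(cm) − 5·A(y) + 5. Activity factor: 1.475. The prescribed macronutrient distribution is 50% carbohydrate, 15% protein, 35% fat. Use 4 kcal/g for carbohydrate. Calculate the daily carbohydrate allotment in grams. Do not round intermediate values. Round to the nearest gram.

359 g/day

Mifflin-St Jeor (male): BMR = 10(118) + 6.25(193) − 5(89) + 5 = 1180 + 1206.25 − 445 + 5 = 1946.25 kcal/day.
TEE = 1946.25 × 1.475 = 2870.7188 kcal/day.
Carbohydrate energy = 50% × 2870.7188 = 1435.3594 kcal.
Carbohydrate = 1435.3594 ÷ 4 kcal/g = 358.8398 g.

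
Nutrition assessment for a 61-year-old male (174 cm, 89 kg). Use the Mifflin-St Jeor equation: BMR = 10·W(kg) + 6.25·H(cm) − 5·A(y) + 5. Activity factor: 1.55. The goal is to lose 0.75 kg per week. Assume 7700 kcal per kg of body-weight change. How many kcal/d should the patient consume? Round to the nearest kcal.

Mifflin-St Jeor (male): BMR = 10(89) + 6.25(174) − 5(61) + 5 = 890 + 1087.5 − 305 + 5 = 1677.5 kcal/day.
TEE = 1677.5 × 1.55 = 2600.125 kcal/day.
Required daily deficit = 0.75 × 7700 ÷ 7 = 825 kcal/day.
Target intake = 2600.125 − 825 = 1775.125 kcal/day.

1775 kcal/d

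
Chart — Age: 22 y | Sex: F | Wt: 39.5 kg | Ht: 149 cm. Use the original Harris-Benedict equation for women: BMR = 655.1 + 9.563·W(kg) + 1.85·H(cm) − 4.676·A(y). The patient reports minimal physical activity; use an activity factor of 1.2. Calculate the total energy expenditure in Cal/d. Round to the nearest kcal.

Harris-Benedict: BMR = 655.1 + 9.563(39.5) + 1.85(149) − 4.676(22) = 1205.6165 kcal/day.
TEE = BMR × activity factor = 1205.6165 × 1.2 = 1446.7398 kcal/day.

1447 Cal/d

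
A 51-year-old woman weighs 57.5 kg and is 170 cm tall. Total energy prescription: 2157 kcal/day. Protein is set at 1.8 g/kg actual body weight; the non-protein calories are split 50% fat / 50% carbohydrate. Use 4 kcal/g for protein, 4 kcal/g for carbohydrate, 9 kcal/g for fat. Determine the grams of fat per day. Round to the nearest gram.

97 g/day

Protein = 1.8 × 57.5 = 103.5 g → 103.5 × 4 = 414 kcal.
Non-protein calories = 2157 − 414 = 1743 kcal.
Fat: 50% × 1743 = 871.5 kcal; carbohydrate: 871.5 kcal.
Fat: 871.5 kcal ÷ 9 kcal/g = 96.8333 g.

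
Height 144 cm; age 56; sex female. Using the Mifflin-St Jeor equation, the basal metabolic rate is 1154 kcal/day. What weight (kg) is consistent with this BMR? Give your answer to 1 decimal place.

69.5 kg

1154 = 10·W + 6.25(144) − 5(56) − 161
10·W = 1154 − 459 = 695, so W = 69.5 kg.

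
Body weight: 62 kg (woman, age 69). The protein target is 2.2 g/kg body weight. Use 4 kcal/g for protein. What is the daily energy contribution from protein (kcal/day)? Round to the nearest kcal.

Protein = 2.2 g/kg × 62 kg = 136.4 g/day.
Protein energy = 136.4 g × 4 kcal/g = 545.6 kcal/day.

546 kcal/day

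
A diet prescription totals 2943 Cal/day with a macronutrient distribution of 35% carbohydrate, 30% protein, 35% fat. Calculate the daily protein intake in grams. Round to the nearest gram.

221 g/day

Protein energy = 30% × 2943 = 882.9 kcal.
At 4 kcal/g: 882.9 ÷ 4 = 220.725 g.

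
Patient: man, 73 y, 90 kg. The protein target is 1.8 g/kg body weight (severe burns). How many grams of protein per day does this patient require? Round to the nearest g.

162 g/day

Protein = 1.8 g/kg × 90 kg = 162 g/day.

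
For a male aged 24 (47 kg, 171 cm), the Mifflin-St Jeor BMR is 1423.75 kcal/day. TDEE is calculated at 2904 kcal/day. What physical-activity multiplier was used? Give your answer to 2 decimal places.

Activity factor = TEE ÷ BMR = 2904 ÷ 1423.75 = 2.04.

2.04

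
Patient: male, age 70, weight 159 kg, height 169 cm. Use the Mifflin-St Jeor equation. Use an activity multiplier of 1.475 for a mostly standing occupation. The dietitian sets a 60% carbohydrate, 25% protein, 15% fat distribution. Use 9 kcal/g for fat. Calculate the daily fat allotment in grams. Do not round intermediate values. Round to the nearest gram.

Mifflin-St Jeor (male): BMR = 10(159) + 6.25(169) − 5(70) + 5 = 1590 + 1056.25 − 350 + 5 = 2301.25 kcal/day.
TEE = 2301.25 × 1.475 = 3394.3438 kcal/day.
Fat energy = 15% × 3394.3438 = 509.1516 kcal.
Fat = 509.1516 ÷ 9 kcal/g = 56.5724 g.

57 g/day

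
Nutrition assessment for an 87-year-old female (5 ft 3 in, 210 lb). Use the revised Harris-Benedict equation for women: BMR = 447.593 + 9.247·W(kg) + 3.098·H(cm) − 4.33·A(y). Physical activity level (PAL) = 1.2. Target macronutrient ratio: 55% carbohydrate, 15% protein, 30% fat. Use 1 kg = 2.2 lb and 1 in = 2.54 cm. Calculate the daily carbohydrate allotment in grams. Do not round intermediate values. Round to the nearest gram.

239 g/day

Convert to metric: weight = 210 ÷ 2.2 = 95.4545 kg; height = (5×12 + 3) × 2.54 = 63 × 2.54 = 160.02 cm.
Harris-Benedict: BMR = 447.593 + 9.247(95.4545) + 3.098(160.02) − 4.33(87) = 1449.2931 kcal/day.
TEE = 1449.2931 × 1.2 = 1739.1518 kcal/day.
Carbohydrate energy = 55% × 1739.1518 = 956.5335 kcal.
Carbohydrate = 956.5335 ÷ 4 kcal/g = 239.1334 g.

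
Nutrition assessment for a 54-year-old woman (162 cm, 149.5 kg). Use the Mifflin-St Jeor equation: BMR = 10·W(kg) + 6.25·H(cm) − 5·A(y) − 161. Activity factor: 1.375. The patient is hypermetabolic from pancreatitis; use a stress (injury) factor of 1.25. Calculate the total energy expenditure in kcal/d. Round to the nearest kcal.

Mifflin-St Jeor (female): BMR = 10(149.5) + 6.25(162) − 5(54) − 161 = 1495 + 1012.5 − 270 − 161 = 2076.5 kcal/day.
TEE = BMR × activity factor = 2076.5 × 1.375 = 2855.1875 kcal/day.
Apply stress factor: 2855.1875 × 1.25 = 3568.9844 kcal/day.

3569 kcal/d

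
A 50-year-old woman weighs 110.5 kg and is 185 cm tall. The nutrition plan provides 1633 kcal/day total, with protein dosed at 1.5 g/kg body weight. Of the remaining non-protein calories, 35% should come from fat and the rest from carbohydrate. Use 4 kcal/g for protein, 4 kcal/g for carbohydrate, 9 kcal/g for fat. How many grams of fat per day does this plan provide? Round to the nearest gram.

Protein = 1.5 × 110.5 = 165.75 g → 165.75 × 4 = 663 kcal.
Non-protein calories = 1633 − 663 = 970 kcal.
Fat: 35% × 970 = 339.5 kcal; carbohydrate: 630.5 kcal.
Fat: 339.5 kcal ÷ 9 kcal/g = 37.7222 g.

38 g/day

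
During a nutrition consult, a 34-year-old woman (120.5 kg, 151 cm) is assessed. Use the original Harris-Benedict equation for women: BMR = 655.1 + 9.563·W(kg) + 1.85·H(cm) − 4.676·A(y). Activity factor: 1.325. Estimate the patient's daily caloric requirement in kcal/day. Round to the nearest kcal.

2554 kcal/day

Harris-Benedict: BMR = 655.1 + 9.563(120.5) + 1.85(151) − 4.676(34) = 1927.8075 kcal/day.
TEE = BMR × activity factor = 1927.8075 × 1.325 = 2554.3449 kcal/day.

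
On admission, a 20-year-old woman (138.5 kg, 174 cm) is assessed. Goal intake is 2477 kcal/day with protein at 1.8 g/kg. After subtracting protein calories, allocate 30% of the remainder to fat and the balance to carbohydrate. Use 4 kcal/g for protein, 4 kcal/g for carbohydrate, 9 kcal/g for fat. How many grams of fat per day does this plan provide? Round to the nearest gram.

49 g/day

Protein = 1.8 × 138.5 = 249.3 g → 249.3 × 4 = 997.2 kcal.
Non-protein calories = 2477 − 997.2 = 1479.8 kcal.
Fat: 30% × 1479.8 = 443.94 kcal; carbohydrate: 1035.86 kcal.
Fat: 443.94 kcal ÷ 9 kcal/g = 49.3267 g.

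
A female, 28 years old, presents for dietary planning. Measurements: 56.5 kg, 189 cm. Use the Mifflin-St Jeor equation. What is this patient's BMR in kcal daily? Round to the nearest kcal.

Mifflin-St Jeor (female): BMR = 10(56.5) + 6.25(189) − 5(28) − 161 = 565 + 1181.25 − 140 − 161 = 1445.25 kcal/day.

1445 kcal daily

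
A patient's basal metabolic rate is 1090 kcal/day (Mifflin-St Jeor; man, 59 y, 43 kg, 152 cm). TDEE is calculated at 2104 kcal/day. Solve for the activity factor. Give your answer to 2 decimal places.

Activity factor = TEE ÷ BMR = 2104 ÷ 1090 = 1.93.

1.93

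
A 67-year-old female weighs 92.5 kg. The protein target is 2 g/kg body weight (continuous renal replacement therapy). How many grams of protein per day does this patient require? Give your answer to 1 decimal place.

185.0 g/day

Protein = 2 g/kg × 92.5 kg = 185 g/day.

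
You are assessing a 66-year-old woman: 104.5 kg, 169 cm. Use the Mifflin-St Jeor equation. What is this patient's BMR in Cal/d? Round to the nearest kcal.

1610 Cal/d

Mifflin-St Jeor (female): BMR = 10(104.5) + 6.25(169) − 5(66) − 161 = 1045 + 1056.25 − 330 − 161 = 1610.25 kcal/day.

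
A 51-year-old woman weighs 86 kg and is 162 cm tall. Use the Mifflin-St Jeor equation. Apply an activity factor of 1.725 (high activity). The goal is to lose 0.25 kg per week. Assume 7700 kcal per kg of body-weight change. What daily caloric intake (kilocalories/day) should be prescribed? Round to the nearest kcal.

2237 kilocalories/day

Mifflin-St Jeor (female): BMR = 10(86) + 6.25(162) − 5(51) − 161 = 860 + 1012.5 − 255 − 161 = 1456.5 kcal/day.
TEE = 1456.5 × 1.725 = 2512.4625 kcal/day.
Required daily deficit = 0.25 × 7700 ÷ 7 = 275 kcal/day.
Target intake = 2512.4625 − 275 = 2237.4625 kcal/day.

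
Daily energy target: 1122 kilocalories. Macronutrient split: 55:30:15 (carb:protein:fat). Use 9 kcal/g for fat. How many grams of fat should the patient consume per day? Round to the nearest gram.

19 g/day

Fat energy = 15% × 1122 = 168.3 kcal.
At 9 kcal/g: 168.3 ÷ 9 = 18.7 g.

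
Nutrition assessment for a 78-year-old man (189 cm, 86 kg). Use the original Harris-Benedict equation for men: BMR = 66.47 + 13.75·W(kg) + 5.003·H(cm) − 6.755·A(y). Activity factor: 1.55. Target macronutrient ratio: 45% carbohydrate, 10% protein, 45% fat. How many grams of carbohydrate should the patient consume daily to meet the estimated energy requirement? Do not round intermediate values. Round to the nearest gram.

291 g/day

Harris-Benedict: BMR = 66.47 + 13.75(86) + 5.003(189) − 6.755(78) = 1667.647 kcal/day.
TEE = 1667.647 × 1.55 = 2584.8529 kcal/day.
Carbohydrate energy = 45% × 2584.8529 = 1163.1838 kcal.
Carbohydrate = 1163.1838 ÷ 4 kcal/g = 290.7959 g.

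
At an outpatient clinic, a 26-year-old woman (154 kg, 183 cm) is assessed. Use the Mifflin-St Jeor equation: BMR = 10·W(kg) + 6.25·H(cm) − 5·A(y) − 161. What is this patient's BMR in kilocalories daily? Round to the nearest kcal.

2393 kilocalories daily

Mifflin-St Jeor (female): BMR = 10(154) + 6.25(183) − 5(26) − 161 = 1540 + 1143.75 − 130 − 161 = 2392.75 kcal/day.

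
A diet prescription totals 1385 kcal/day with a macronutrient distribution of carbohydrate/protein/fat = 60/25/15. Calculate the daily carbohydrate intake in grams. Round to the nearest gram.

Carbohydrate energy = 60% × 1385 = 831 kcal.
At 4 kcal/g: 831 ÷ 4 = 207.75 g.

208 g/day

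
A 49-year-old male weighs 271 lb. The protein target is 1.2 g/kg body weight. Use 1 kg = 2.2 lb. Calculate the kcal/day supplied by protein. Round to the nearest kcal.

Weight in kg = 271 ÷ 2.2 = 123.1818 kg.
Protein = 1.2 g/kg × 123.1818 kg = 147.8182 g/day.
Protein energy = 147.8182 g × 4 kcal/g = 591.2727 kcal/day.

591 kcal/day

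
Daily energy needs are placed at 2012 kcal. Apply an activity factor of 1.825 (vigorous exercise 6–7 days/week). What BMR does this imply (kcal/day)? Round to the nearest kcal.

BMR = TEE ÷ activity factor = 2012 ÷ 1.825 = 1102.4658 kcal/day.

1102 kcal/day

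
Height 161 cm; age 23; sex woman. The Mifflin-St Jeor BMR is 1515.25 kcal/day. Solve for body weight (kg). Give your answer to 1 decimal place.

1515.25 = 10·W + 6.25(161) − 5(23) − 161
10·W = 1515.25 − 730.25 = 785, so W = 78.5 kg.

78.5 kg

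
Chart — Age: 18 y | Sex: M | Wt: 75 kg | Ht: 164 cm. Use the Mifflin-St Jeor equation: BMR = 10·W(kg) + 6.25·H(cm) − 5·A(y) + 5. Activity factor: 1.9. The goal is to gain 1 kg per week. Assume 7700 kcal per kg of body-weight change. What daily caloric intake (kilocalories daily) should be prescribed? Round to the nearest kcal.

4311 kilocalories daily

Mifflin-St Jeor (male): BMR = 10(75) + 6.25(164) − 5(18) + 5 = 750 + 1025 − 90 + 5 = 1690 kcal/day.
TEE = 1690 × 1.9 = 3211 kcal/day.
Required daily surplus = 1 × 7700 ÷ 7 = 1100 kcal/day.
Target intake = 3211 + 1100 = 4311 kcal/day.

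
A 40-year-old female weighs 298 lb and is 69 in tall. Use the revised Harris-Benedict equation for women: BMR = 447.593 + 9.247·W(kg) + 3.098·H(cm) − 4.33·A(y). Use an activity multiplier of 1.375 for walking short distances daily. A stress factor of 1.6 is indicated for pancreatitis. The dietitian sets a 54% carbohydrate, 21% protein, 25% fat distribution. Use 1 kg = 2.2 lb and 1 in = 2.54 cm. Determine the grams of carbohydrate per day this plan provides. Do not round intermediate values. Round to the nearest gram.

Convert to metric: weight = 298 ÷ 2.2 = 135.4545 kg; height = 69 × 2.54 = 175.26 cm.
Harris-Benedict: BMR = 447.593 + 9.247(135.4545) + 3.098(175.26) − 4.33(40) = 2069.8967 kcal/day.
TEE = 2069.8967 × 1.375 = 2846.1079 kcal/day.
With stress factor 1.6: 2846.1079 × 1.6 = 4553.7727 kcal/day.
Carbohydrate energy = 54% × 4553.7727 = 2459.0372 kcal.
Carbohydrate = 2459.0372 ÷ 4 kcal/g = 614.7593 g.

615 g/day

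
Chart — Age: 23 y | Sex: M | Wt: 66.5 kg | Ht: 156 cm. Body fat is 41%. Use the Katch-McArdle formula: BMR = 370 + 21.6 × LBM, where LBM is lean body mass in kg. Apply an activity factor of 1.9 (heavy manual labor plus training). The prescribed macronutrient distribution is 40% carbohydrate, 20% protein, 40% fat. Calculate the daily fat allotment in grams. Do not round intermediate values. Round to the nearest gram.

103 g/day

LBM = 66.5 × (1 − 0.41) = 39.235 kg. Katch-McArdle: BMR = 370 + 21.6 × 39.235 = 1217.476 kcal/day.
TEE = 1217.476 × 1.9 = 2313.2044 kcal/day.
Fat energy = 40% × 2313.2044 = 925.2818 kcal.
Fat = 925.2818 ÷ 9 kcal/g = 102.8091 g.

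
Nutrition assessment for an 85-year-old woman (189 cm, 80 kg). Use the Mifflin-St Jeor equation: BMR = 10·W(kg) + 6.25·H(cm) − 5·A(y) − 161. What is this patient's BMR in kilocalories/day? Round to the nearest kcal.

1395 kilocalories/day

Mifflin-St Jeor (female): BMR = 10(80) + 6.25(189) − 5(85) − 161 = 800 + 1181.25 − 425 − 161 = 1395.25 kcal/day.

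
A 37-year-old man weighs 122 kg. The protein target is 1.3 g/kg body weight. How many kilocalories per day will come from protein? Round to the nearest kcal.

634 kcal/day

Protein = 1.3 g/kg × 122 kg = 158.6 g/day.
Protein energy = 158.6 g × 4 kcal/g = 634.4 kcal/day.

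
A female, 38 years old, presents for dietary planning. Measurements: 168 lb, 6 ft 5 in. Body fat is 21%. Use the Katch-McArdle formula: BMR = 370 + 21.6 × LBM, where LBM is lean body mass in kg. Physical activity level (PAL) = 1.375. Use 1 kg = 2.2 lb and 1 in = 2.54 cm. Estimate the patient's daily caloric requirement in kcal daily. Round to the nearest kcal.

2300 kcal daily

Convert to metric: weight = 168 ÷ 2.2 = 76.3636 kg; height = (6×12 + 5) × 2.54 = 77 × 2.54 = 195.58 cm.
LBM = 76.3636 × (1 − 0.21) = 60.3273 kg. Katch-McArdle: BMR = 370 + 21.6 × 60.3273 = 1673.0691 kcal/day.
TEE = BMR × activity factor = 1673.0691 × 1.375 = 2300.47 kcal/day.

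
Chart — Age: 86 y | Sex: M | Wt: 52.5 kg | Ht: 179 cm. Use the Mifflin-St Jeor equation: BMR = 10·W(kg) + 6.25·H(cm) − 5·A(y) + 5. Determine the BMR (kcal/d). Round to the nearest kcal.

Mifflin-St Jeor (male): BMR = 10(52.5) + 6.25(179) − 5(86) + 5 = 525 + 1118.75 − 430 + 5 = 1218.75 kcal/day.

1219 kcal/d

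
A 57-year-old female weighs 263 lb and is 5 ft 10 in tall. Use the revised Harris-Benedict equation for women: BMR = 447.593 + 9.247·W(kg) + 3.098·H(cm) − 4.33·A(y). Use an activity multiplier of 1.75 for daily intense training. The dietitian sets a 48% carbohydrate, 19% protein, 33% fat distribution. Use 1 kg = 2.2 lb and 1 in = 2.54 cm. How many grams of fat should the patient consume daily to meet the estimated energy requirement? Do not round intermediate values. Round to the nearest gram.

Convert to metric: weight = 263 ÷ 2.2 = 119.5455 kg; height = (5×12 + 10) × 2.54 = 70 × 2.54 = 177.8 cm.
Harris-Benedict: BMR = 447.593 + 9.247(119.5455) + 3.098(177.8) − 4.33(57) = 1857.0442 kcal/day.
TEE = 1857.0442 × 1.75 = 3249.8274 kcal/day.
Fat energy = 33% × 3249.8274 = 1072.443 kcal.
Fat = 1072.443 ÷ 9 kcal/g = 119.1603 g.

119 g/day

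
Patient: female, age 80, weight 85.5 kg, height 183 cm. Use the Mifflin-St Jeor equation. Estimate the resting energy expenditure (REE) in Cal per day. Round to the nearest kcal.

Mifflin-St Jeor (female): BMR = 10(85.5) + 6.25(183) − 5(80) − 161 = 855 + 1143.75 − 400 − 161 = 1437.75 kcal/day.

1438 Cal per day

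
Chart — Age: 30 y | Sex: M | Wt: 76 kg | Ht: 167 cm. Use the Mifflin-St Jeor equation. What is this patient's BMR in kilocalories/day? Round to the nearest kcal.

Mifflin-St Jeor (male): BMR = 10(76) + 6.25(167) − 5(30) + 5 = 760 + 1043.75 − 150 + 5 = 1658.75 kcal/day.

1659 kilocalories/day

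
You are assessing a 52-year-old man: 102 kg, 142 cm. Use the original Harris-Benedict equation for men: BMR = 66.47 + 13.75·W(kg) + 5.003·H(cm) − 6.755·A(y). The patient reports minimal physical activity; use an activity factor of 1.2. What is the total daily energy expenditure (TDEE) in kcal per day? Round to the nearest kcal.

Harris-Benedict: BMR = 66.47 + 13.75(102) + 5.003(142) − 6.755(52) = 1828.136 kcal/day.
TEE = BMR × activity factor = 1828.136 × 1.2 = 2193.7632 kcal/day.

2194 kcal per day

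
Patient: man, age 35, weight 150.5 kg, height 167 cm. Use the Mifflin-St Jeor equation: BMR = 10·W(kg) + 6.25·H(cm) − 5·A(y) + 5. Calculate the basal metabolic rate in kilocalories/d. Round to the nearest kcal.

2379 kilocalories/d

Mifflin-St Jeor (male): BMR = 10(150.5) + 6.25(167) − 5(35) + 5 = 1505 + 1043.75 − 175 + 5 = 2378.75 kcal/day.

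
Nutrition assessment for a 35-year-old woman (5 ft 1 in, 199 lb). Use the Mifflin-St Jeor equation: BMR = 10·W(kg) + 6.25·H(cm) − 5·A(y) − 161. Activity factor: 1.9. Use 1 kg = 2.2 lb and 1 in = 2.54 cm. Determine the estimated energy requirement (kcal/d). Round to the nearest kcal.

2920 kcal/d

Convert to metric: weight = 199 ÷ 2.2 = 90.4545 kg; height = (5×12 + 1) × 2.54 = 61 × 2.54 = 154.94 cm.
Mifflin-St Jeor (female): BMR = 10(90.4545) + 6.25(154.94) − 5(35) − 161 = 904.5455 + 968.375 − 175 − 161 = 1536.9205 kcal/day.
TEE = BMR × activity factor = 1536.9205 × 1.9 = 2920.1489 kcal/day.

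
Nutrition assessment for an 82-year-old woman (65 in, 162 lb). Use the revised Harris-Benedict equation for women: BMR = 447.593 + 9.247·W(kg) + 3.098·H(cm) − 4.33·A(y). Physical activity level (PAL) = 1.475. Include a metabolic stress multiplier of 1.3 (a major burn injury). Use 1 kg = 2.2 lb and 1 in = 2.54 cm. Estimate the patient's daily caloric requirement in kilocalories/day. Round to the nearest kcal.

Convert to metric: weight = 162 ÷ 2.2 = 73.6364 kg; height = 65 × 2.54 = 165.1 cm.
Harris-Benedict: BMR = 447.593 + 9.247(73.6364) + 3.098(165.1) − 4.33(82) = 1284.9283 kcal/day.
TEE = BMR × activity factor = 1284.9283 × 1.475 = 1895.2692 kcal/day.
Apply stress factor: 1895.2692 × 1.3 = 2463.8499 kcal/day.

2464 kilocalories/day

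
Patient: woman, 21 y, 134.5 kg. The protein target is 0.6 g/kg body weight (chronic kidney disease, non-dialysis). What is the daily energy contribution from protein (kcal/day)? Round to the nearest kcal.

Protein = 0.6 g/kg × 134.5 kg = 80.7 g/day.
Protein energy = 80.7 g × 4 kcal/g = 322.8 kcal/day.

323 kcal/day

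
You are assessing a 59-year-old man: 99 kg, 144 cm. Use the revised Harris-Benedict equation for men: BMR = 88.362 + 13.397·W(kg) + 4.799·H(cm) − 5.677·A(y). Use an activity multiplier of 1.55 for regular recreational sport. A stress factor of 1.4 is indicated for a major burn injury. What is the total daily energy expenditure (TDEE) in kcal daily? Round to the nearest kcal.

3843 kcal daily

Harris-Benedict: BMR = 88.362 + 13.397(99) + 4.799(144) − 5.677(59) = 1770.778 kcal/day.
TEE = BMR × activity factor = 1770.778 × 1.55 = 2744.7059 kcal/day.
Apply stress factor: 2744.7059 × 1.4 = 3842.5883 kcal/day.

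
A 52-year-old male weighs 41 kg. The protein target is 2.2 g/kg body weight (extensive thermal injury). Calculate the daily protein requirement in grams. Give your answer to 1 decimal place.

Protein = 2.2 g/kg × 41 kg = 90.2 g/day.

90.2 g/day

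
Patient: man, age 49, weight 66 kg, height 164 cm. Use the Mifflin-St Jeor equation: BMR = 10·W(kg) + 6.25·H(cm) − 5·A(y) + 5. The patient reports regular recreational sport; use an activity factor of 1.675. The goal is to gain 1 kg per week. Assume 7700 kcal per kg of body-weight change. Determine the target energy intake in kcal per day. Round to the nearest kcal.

3520 kcal per day

Mifflin-St Jeor (male): BMR = 10(66) + 6.25(164) − 5(49) + 5 = 660 + 1025 − 245 + 5 = 1445 kcal/day.
TEE = 1445 × 1.675 = 2420.375 kcal/day.
Required daily surplus = 1 × 7700 ÷ 7 = 1100 kcal/day.
Target intake = 2420.375 + 1100 = 3520.375 kcal/day.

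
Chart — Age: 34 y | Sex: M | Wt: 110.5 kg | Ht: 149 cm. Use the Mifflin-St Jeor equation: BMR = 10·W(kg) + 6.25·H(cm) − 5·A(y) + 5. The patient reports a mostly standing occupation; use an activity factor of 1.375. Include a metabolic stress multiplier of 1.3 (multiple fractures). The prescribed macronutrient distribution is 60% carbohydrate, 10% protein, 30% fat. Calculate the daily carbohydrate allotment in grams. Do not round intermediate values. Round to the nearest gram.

Mifflin-St Jeor (male): BMR = 10(110.5) + 6.25(149) − 5(34) + 5 = 1105 + 931.25 − 170 + 5 = 1871.25 kcal/day.
TEE = 1871.25 × 1.375 = 2572.9688 kcal/day.
With stress factor 1.3: 2572.9688 × 1.3 = 3344.8594 kcal/day.
Carbohydrate energy = 60% × 3344.8594 = 2006.9156 kcal.
Carbohydrate = 2006.9156 ÷ 4 kcal/g = 501.7289 g.

502 g/day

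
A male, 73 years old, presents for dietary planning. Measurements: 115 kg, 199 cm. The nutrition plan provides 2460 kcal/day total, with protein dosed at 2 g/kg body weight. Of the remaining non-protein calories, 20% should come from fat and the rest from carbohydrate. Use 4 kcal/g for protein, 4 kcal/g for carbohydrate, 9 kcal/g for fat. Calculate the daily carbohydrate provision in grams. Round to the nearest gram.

308 g/day

Protein = 2 × 115 = 230 g → 230 × 4 = 920 kcal.
Non-protein calories = 2460 − 920 = 1540 kcal.
Fat: 20% × 1540 = 308 kcal; carbohydrate: 1232 kcal.
Carbohydrate: 1232 kcal ÷ 4 kcal/g = 308 g.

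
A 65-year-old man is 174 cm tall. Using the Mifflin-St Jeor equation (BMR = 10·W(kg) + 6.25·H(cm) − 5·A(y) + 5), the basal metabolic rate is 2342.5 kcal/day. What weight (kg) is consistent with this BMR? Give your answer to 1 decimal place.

2342.5 = 10·W + 6.25(174) − 5(65) + 5
10·W = 2342.5 − 767.5 = 1575, so W = 157.5 kg.

157.5 kg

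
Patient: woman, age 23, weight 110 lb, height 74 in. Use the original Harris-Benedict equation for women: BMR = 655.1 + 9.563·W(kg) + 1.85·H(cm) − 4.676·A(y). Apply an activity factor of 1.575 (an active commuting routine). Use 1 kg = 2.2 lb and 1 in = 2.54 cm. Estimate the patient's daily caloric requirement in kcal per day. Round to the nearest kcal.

Convert to metric: weight = 110 ÷ 2.2 = 50 kg; height = 74 × 2.54 = 187.96 cm.
Harris-Benedict: BMR = 655.1 + 9.563(50) + 1.85(187.96) − 4.676(23) = 1373.428 kcal/day.
TEE = BMR × activity factor = 1373.428 × 1.575 = 2163.1491 kcal/day.

2163 kcal per day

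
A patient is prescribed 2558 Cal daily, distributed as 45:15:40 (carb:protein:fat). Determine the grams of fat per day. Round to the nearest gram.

Fat energy = 40% × 2558 = 1023.2 kcal.
At 9 kcal/g: 1023.2 ÷ 9 = 113.6889 g.

114 g/day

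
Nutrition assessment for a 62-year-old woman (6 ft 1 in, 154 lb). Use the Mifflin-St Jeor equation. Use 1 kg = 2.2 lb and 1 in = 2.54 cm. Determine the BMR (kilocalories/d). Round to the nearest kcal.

Convert to metric: weight = 154 ÷ 2.2 = 70 kg; height = (6×12 + 1) × 2.54 = 73 × 2.54 = 185.42 cm.
Mifflin-St Jeor (female): BMR = 10(70) + 6.25(185.42) − 5(62) − 161 = 700 + 1158.875 − 310 − 161 = 1387.875 kcal/day.

1388 kilocalories/d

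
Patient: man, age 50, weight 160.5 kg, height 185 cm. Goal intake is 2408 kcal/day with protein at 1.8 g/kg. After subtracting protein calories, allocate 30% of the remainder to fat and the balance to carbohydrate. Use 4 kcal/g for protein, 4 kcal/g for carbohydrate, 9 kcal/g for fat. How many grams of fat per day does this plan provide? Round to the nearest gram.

42 g/day

Protein = 1.8 × 160.5 = 288.9 g → 288.9 × 4 = 1155.6 kcal.
Non-protein calories = 2408 − 1155.6 = 1252.4 kcal.
Fat: 30% × 1252.4 = 375.72 kcal; carbohydrate: 876.68 kcal.
Fat: 375.72 kcal ÷ 9 kcal/g = 41.7467 g.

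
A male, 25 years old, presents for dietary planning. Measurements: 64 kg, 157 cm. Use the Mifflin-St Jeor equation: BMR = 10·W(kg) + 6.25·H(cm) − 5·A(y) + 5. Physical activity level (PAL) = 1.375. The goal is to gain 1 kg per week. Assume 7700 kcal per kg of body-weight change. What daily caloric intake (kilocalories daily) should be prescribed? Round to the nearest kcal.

Mifflin-St Jeor (male): BMR = 10(64) + 6.25(157) − 5(25) + 5 = 640 + 981.25 − 125 + 5 = 1501.25 kcal/day.
TEE = 1501.25 × 1.375 = 2064.2188 kcal/day.
Required daily surplus = 1 × 7700 ÷ 7 = 1100 kcal/day.
Target intake = 2064.2188 + 1100 = 3164.2188 kcal/day.

3164 kilocalories daily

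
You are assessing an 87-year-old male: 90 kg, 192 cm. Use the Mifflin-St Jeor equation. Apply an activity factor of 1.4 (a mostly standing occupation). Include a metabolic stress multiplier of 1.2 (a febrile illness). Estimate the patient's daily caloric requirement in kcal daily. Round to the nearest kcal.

2806 kcal daily

Mifflin-St Jeor (male): BMR = 10(90) + 6.25(192) − 5(87) + 5 = 900 + 1200 − 435 + 5 = 1670 kcal/day.
TEE = BMR × activity factor = 1670 × 1.4 = 2338 kcal/day.
Apply stress factor: 2338 × 1.2 = 2805.6 kcal/day.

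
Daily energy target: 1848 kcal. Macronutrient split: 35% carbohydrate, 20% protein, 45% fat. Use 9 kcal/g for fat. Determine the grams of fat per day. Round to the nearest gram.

Fat energy = 45% × 1848 = 831.6 kcal.
At 9 kcal/g: 831.6 ÷ 9 = 92.4 g.

92 g/day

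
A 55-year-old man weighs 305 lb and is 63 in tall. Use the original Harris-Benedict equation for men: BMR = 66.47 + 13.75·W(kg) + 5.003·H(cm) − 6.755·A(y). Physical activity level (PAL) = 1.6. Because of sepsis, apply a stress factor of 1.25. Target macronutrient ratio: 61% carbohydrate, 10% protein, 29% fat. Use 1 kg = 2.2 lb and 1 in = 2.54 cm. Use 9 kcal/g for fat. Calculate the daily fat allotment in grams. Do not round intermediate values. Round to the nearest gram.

155 g/day

Convert to metric: weight = 305 ÷ 2.2 = 138.6364 kg; height = 63 × 2.54 = 160.02 cm.
Harris-Benedict: BMR = 66.47 + 13.75(138.6364) + 5.003(160.02) − 6.755(55) = 2401.7751 kcal/day.
TEE = 2401.7751 × 1.6 = 3842.8401 kcal/day.
With stress factor 1.25: 3842.8401 × 1.25 = 4803.5501 kcal/day.
Fat energy = 29% × 4803.5501 = 1393.0295 kcal.
Fat = 1393.0295 ÷ 9 kcal/g = 154.7811 g.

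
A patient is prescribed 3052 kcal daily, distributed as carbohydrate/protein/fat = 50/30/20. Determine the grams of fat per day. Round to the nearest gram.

Fat energy = 20% × 3052 = 610.4 kcal.
At 9 kcal/g: 610.4 ÷ 9 = 67.8222 g.

68 g/day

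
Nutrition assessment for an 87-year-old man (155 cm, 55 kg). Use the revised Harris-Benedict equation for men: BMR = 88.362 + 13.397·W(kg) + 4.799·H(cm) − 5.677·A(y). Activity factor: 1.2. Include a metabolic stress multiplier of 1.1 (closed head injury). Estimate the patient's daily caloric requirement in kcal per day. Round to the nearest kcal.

1419 kcal per day

Harris-Benedict: BMR = 88.362 + 13.397(55) + 4.799(155) − 5.677(87) = 1075.143 kcal/day.
TEE = BMR × activity factor = 1075.143 × 1.2 = 1290.1716 kcal/day.
Apply stress factor: 1290.1716 × 1.1 = 1419.1888 kcal/day.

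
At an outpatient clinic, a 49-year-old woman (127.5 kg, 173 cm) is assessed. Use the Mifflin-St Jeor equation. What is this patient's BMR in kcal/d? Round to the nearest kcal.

Mifflin-St Jeor (female): BMR = 10(127.5) + 6.25(173) − 5(49) − 161 = 1275 + 1081.25 − 245 − 161 = 1950.25 kcal/day.

1950 kcal/d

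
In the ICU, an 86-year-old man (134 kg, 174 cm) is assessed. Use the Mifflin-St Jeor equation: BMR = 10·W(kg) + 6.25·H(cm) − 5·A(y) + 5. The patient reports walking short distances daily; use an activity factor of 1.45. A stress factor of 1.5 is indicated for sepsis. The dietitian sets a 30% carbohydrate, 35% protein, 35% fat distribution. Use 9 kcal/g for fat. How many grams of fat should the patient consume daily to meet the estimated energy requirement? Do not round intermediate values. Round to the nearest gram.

Mifflin-St Jeor (male): BMR = 10(134) + 6.25(174) − 5(86) + 5 = 1340 + 1087.5 − 430 + 5 = 2002.5 kcal/day.
TEE = 2002.5 × 1.45 = 2903.625 kcal/day.
With stress factor 1.5: 2903.625 × 1.5 = 4355.4375 kcal/day.
Fat energy = 35% × 4355.4375 = 1524.4031 kcal.
Fat = 1524.4031 ÷ 9 kcal/g = 169.3781 g.

169 g/day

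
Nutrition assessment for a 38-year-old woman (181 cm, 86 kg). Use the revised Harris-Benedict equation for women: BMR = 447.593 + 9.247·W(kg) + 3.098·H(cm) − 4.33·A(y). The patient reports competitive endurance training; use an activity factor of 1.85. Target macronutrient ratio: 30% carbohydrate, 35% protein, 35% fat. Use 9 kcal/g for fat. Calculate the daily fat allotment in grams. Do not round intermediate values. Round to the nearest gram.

118 g/day

Harris-Benedict: BMR = 447.593 + 9.247(86) + 3.098(181) − 4.33(38) = 1639.033 kcal/day.
TEE = 1639.033 × 1.85 = 3032.2111 kcal/day.
Fat energy = 35% × 3032.2111 = 1061.2739 kcal.
Fat = 1061.2739 ÷ 9 kcal/g = 117.9193 g.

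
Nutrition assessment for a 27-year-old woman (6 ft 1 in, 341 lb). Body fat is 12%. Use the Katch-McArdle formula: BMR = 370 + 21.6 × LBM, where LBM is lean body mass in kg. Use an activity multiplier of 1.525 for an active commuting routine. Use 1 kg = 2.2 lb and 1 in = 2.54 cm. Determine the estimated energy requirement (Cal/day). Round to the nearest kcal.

Convert to metric: weight = 341 ÷ 2.2 = 155 kg; height = (6×12 + 1) × 2.54 = 73 × 2.54 = 185.42 cm.
LBM = 155 × (1 − 0.12) = 136.4 kg. Katch-McArdle: BMR = 370 + 21.6 × 136.4 = 3316.24 kcal/day.
TEE = BMR × activity factor = 3316.24 × 1.525 = 5057.266 kcal/day.

5057 Cal/day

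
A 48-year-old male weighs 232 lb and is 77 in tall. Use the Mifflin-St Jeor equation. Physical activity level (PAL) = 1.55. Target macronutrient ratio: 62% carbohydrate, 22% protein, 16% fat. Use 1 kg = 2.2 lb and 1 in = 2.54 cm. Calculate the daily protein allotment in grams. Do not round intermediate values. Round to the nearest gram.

174 g/day

Convert to metric: weight = 232 ÷ 2.2 = 105.4545 kg; height = 77 × 2.54 = 195.58 cm.
Mifflin-St Jeor (male): BMR = 10(105.4545) + 6.25(195.58) − 5(48) + 5 = 1054.5455 + 1222.375 − 240 + 5 = 2041.9205 kcal/day.
TEE = 2041.9205 × 1.55 = 3164.9767 kcal/day.
Protein energy = 22% × 3164.9767 = 696.2949 kcal.
Protein = 696.2949 ÷ 4 kcal/g = 174.0737 g.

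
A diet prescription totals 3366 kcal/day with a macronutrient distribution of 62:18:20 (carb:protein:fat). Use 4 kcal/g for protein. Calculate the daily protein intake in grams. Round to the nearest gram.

151 g/day

Protein energy = 18% × 3366 = 605.88 kcal.
At 4 kcal/g: 605.88 ÷ 4 = 151.47 g.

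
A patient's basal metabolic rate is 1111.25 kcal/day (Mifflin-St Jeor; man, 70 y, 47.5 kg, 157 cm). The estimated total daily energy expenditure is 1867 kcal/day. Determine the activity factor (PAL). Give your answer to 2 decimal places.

Activity factor = TEE ÷ BMR = 1867 ÷ 1111.25 = 1.68.

1.68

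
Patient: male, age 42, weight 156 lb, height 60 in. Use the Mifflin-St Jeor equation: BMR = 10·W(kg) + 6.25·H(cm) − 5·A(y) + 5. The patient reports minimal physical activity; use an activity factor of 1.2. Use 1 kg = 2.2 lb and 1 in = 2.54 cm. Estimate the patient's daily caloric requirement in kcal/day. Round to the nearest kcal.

Convert to metric: weight = 156 ÷ 2.2 = 70.9091 kg; height = 60 × 2.54 = 152.4 cm.
Mifflin-St Jeor (male): BMR = 10(70.9091) + 6.25(152.4) − 5(42) + 5 = 709.0909 + 952.5 − 210 + 5 = 1456.5909 kcal/day.
TEE = BMR × activity factor = 1456.5909 × 1.2 = 1747.9091 kcal/day.

1748 kcal/day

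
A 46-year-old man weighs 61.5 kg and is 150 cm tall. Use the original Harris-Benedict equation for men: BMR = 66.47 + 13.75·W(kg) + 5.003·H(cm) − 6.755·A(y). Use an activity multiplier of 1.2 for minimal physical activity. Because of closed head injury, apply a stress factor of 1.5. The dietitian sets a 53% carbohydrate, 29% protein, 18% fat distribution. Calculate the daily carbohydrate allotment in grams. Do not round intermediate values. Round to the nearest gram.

322 g/day

Harris-Benedict: BMR = 66.47 + 13.75(61.5) + 5.003(150) − 6.755(46) = 1351.815 kcal/day.
TEE = 1351.815 × 1.2 = 1622.178 kcal/day.
With stress factor 1.5: 1622.178 × 1.5 = 2433.267 kcal/day.
Carbohydrate energy = 53% × 2433.267 = 1289.6315 kcal.
Carbohydrate = 1289.6315 ÷ 4 kcal/g = 322.4079 g.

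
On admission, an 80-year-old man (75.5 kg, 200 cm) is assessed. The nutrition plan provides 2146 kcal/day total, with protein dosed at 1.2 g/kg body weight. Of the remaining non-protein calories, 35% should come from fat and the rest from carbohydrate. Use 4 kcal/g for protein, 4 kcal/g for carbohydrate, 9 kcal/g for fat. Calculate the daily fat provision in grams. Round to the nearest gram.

Protein = 1.2 × 75.5 = 90.6 g → 90.6 × 4 = 362.4 kcal.
Non-protein calories = 2146 − 362.4 = 1783.6 kcal.
Fat: 35% × 1783.6 = 624.26 kcal; carbohydrate: 1159.34 kcal.
Fat: 624.26 kcal ÷ 9 kcal/g = 69.3622 g.

69 g/day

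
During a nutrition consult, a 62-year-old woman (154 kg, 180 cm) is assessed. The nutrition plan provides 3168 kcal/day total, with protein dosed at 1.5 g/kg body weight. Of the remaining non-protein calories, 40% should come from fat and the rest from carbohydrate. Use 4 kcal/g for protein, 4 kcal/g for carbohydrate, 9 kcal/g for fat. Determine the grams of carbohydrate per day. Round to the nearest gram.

Protein = 1.5 × 154 = 231 g → 231 × 4 = 924 kcal.
Non-protein calories = 3168 − 924 = 2244 kcal.
Fat: 40% × 2244 = 897.6 kcal; carbohydrate: 1346.4 kcal.
Carbohydrate: 1346.4 kcal ÷ 4 kcal/g = 336.6 g.

337 g/day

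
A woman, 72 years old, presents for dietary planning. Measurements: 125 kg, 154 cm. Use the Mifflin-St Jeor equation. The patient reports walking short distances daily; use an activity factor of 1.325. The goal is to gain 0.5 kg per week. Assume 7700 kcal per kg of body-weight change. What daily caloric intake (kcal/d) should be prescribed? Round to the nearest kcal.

Mifflin-St Jeor (female): BMR = 10(125) + 6.25(154) − 5(72) − 161 = 1250 + 962.5 − 360 − 161 = 1691.5 kcal/day.
TEE = 1691.5 × 1.325 = 2241.2375 kcal/day.
Required daily surplus = 0.5 × 7700 ÷ 7 = 550 kcal/day.
Target intake = 2241.2375 + 550 = 2791.2375 kcal/day.

2791 kcal/d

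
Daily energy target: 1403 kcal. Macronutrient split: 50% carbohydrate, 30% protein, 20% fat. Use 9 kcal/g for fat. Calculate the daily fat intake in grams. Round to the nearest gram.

31 g/day

Fat energy = 20% × 1403 = 280.6 kcal.
At 9 kcal/g: 280.6 ÷ 9 = 31.1778 g.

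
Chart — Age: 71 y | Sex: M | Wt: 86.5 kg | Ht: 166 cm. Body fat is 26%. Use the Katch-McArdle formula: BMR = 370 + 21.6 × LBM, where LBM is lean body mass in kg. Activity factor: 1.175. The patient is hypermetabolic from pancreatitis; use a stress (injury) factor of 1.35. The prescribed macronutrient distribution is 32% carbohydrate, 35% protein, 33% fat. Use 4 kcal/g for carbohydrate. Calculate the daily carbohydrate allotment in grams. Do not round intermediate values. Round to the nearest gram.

LBM = 86.5 × (1 − 0.26) = 64.01 kg. Katch-McArdle: BMR = 370 + 21.6 × 64.01 = 1752.616 kcal/day.
TEE = 1752.616 × 1.175 = 2059.3238 kcal/day.
With stress factor 1.35: 2059.3238 × 1.35 = 2780.0871 kcal/day.
Carbohydrate energy = 32% × 2780.0871 = 889.6279 kcal.
Carbohydrate = 889.6279 ÷ 4 kcal/g = 222.407 g.

222 g/day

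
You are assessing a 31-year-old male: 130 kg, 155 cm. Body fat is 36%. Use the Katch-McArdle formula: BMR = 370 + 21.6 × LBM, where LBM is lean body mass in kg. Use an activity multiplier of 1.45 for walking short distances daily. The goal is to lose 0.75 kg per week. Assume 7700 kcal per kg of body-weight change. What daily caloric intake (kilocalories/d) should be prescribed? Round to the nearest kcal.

2317 kilocalories/d

LBM = 130 × (1 − 0.36) = 83.2 kg. Katch-McArdle: BMR = 370 + 21.6 × 83.2 = 2167.12 kcal/day.
TEE = 2167.12 × 1.45 = 3142.324 kcal/day.
Required daily deficit = 0.75 × 7700 ÷ 7 = 825 kcal/day.
Target intake = 3142.324 − 825 = 2317.324 kcal/day.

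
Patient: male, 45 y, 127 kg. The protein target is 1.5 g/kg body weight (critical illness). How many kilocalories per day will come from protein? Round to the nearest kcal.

762 kcal/day

Protein = 1.5 g/kg × 127 kg = 190.5 g/day.
Protein energy = 190.5 g × 4 kcal/g = 762 kcal/day.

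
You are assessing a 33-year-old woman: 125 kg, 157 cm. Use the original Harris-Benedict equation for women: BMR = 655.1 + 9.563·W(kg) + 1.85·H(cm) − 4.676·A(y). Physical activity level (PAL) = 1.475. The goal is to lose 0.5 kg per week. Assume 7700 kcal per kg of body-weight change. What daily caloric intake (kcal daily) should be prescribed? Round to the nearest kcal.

2380 kcal daily

Harris-Benedict: BMR = 655.1 + 9.563(125) + 1.85(157) − 4.676(33) = 1986.617 kcal/day.
TEE = 1986.617 × 1.475 = 2930.2601 kcal/day.
Required daily deficit = 0.5 × 7700 ÷ 7 = 550 kcal/day.
Target intake = 2930.2601 − 550 = 2380.2601 kcal/day.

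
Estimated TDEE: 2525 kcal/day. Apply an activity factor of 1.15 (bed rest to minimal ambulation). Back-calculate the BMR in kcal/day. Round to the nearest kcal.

BMR = TEE ÷ activity factor = 2525 ÷ 1.15 = 2195.6522 kcal/day.

2196 kcal/day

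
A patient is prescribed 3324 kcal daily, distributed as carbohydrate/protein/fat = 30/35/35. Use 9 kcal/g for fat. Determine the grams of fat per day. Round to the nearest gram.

129 g/day

Fat energy = 35% × 3324 = 1163.4 kcal.
At 9 kcal/g: 1163.4 ÷ 9 = 129.2667 g.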